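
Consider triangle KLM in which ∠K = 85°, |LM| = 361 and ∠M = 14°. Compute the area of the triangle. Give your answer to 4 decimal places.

The third angle is ∠L = 180° − ∠M − ∠K = 81.00°.
Law of sines: |MK| = |LM|·sin L/sin K ≈ 357.92.
Law of sines: |KL| = |LM|·sin M/sin K ≈ 87.667.
Area = ½·|LM|·|MK|·sin M ≈ 15629.

15629.1474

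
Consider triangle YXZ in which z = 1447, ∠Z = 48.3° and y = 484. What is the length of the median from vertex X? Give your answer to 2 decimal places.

Law of sines: sin Y = y·sin Z/z ≈ 0.24974.
Since z ≥ y, only the acute value applies: ∠Y ≈ 14.46°.
Then ∠X = 180° − ∠Z − ∠Y ≈ 117.24°.
Law of sines gives x = z·sin X/sin Z ≈ 1723.1.
Median from X: ½√(2·z² + 2·y² − x²) ≈ 649.42.

m_X ≈ 649.42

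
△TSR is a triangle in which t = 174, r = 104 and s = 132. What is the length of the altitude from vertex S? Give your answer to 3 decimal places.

Semiperimeter p = (174 + 132 + 104)/2 = 205.
Heron's formula: area = √(205·31·73·101) ≈ 6845.1.
The altitude from S has length 2·area/s ≈ 103.71.

103.714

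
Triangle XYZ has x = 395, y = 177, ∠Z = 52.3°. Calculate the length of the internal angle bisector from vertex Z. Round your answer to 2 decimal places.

By the law of cosines, z² = x² + y² − 2·x·y·cos Z = 1.0184e+05, so z ≈ 319.13.
The bisector from Z has length 2·x·y·cos(∠Z/2)/(x+y) ≈ 219.44.

219.44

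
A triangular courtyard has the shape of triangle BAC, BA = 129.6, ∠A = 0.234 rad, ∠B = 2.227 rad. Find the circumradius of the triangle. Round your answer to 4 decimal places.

102.9791

The third angle is ∠C = π − ∠B − ∠A = 0.681 rad.
Law of sines: AC = BA·sin B/sin C ≈ 163.18.
Law of sines: CB = BA·sin A/sin C ≈ 47.756.
Circumradius = BA/(2 sin C) ≈ 102.98.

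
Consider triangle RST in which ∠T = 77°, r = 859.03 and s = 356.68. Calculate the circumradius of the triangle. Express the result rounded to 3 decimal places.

437.627

By the law of cosines, t² = r² + s² − 2·r·s·cos T = 7.273e+05, so t ≈ 852.82.
Area = ½·r·s·sin T ≈ 1.4927e+05.
Circumradius = t/(2 sin T) ≈ 437.63.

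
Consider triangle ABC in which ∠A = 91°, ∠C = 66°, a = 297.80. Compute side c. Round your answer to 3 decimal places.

The third angle is ∠B = 180° − ∠C − ∠A = 23.00°.
Law of sines: c = a·sin C/sin A ≈ 272.1.

272.095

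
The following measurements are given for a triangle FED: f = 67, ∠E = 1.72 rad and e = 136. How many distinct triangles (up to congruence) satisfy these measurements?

f·sin E = 67·sin(1.72 rad) ≈ 66.26.
Since ∠E is not acute, a triangle exists only if e > f; here e > f, so there is exactly one triangle.

1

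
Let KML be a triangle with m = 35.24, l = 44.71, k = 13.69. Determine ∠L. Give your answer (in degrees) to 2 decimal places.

By the law of cosines, cos L = (k² + m² − l²) / (2·k·m) ≈ -0.59045, so ∠L ≈ 126.19°.

∠L ≈ 126.19°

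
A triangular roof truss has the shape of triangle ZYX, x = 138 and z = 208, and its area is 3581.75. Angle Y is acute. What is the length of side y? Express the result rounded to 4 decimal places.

81.9542

From area = ½·x·z·sin Y, we get sin Y = 2·area/(x·z) ≈ 0.24956.
Taking the acute solution, ∠Y ≈ 14.45°.
Law of cosines then gives y ≈ 81.954.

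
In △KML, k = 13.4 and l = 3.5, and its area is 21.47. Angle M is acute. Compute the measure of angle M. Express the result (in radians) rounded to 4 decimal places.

From area = ½·l·k·sin M, we get sin M = 2·area/(l·k) ≈ 0.91557.
Taking the acute solution, ∠M ≈ 1.157 rad.

1.1569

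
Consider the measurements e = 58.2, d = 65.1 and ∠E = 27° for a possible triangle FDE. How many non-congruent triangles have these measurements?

d·sin E = 65.1·sin(27°) ≈ 29.55.
Since d sin E < e < d (29.55 < 58.2 < 65.1), two triangles exist.

2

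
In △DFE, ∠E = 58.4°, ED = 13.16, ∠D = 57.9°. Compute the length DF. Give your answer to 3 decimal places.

The third angle is ∠F = 180° − ∠E − ∠D = 63.70°.
Law of sines: DF = ED·sin E/sin F ≈ 12.503.

12.503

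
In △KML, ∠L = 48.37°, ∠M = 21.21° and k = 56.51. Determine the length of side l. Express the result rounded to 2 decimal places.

45.07

The third angle is ∠K = 180° − ∠M − ∠L = 110.42°.
Law of sines: l = k·sin L/sin K ≈ 45.071.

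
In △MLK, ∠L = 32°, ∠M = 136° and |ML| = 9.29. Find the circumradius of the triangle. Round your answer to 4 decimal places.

R ≈ 22.3412

The third angle is ∠K = 180° − ∠M − ∠L = 12.00°.
Law of sines: |LK| = |ML|·sin M/sin K ≈ 31.039.
Law of sines: |KM| = |ML|·sin L/sin K ≈ 23.678.
Circumradius = |ML|/(2 sin K) ≈ 22.341.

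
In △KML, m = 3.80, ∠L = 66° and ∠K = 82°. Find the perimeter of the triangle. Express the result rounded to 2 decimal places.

perimeter ≈ 17.45

The third angle is ∠M = 180° − ∠L − ∠K = 32.00°.
Law of sines: k = m·sin K/sin M ≈ 7.1011.
Law of sines: l = m·sin L/sin M ≈ 6.5509.
Semiperimeter s = (7.1011+3.8+6.5509)/2 = 8.726.
Perimeter = 7.1011 + 3.8 + 6.5509 = 17.452.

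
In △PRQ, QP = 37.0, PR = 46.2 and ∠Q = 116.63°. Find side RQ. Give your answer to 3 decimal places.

15.672

Law of sines: sin R = QP·sin Q/PR ≈ 0.71591.
Since PR ≥ QP, only the acute value applies: ∠R ≈ 45.72°.
Then ∠P = 180° − ∠Q − ∠R ≈ 17.65°.
Law of sines gives RQ = PR·sin P/sin Q ≈ 15.672.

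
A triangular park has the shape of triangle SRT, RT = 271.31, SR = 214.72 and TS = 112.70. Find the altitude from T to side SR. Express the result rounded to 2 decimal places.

107.30

Semiperimeter s = (271.31 + 112.7 + 214.72)/2 = 299.37.
Heron's formula: area = √(299.37·28.055·186.67·84.645) ≈ 11520.
The altitude from T has length 2·area/SR ≈ 107.3.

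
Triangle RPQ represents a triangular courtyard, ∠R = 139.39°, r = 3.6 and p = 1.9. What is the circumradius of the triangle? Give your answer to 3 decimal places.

2.765

Law of sines: sin P = p·sin R/r ≈ 0.34353.
Since r ≥ p, only the acute value applies: ∠P ≈ 20.09°.
Then ∠Q = 180° − ∠R − ∠P ≈ 20.52°.
Law of sines gives q = r·sin Q/sin R ≈ 1.9385.
Circumradius = r/(2 sin R) ≈ 2.7654.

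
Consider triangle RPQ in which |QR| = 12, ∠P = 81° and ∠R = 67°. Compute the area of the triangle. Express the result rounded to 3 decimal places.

35.559

The third angle is ∠Q = 180° − ∠R − ∠P = 32.00°.
Law of sines: |PQ| = |QR|·sin R/sin P ≈ 11.184.
Law of sines: |RP| = |QR|·sin Q/sin P ≈ 6.4383.
Area = ½·|QR|·|PQ|·sin Q ≈ 35.559.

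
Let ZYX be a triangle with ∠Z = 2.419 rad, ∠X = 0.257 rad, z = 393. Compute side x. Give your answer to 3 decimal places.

The third angle is ∠Y = π − ∠X − ∠Z = 0.466 rad.
Law of sines: x = z·sin X/sin Z ≈ 151.05.

151.048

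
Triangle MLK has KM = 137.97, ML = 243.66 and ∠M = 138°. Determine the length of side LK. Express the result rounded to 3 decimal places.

358.290

By the law of cosines, LK² = KM² + ML² − 2·KM·ML·cos M = 1.2837e+05, so LK ≈ 358.29.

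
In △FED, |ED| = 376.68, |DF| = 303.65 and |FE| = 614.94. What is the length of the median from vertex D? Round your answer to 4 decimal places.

150.0259

Median from D: ½√(2·|ED|² + 2·|DF|² − |FE|²) ≈ 150.03.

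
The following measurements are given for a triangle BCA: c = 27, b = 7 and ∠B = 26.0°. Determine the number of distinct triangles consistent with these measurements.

0

c·sin B = 27·sin(26.0°) ≈ 11.84.
Since b = 7 < 11.84 = c sin B, no triangle exists.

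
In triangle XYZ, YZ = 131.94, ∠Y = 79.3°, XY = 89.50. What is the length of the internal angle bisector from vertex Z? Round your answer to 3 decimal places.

t_Z ≈ 130.909

By the law of cosines, ZX² = XY² + YZ² − 2·XY·YZ·cos Y = 21033, so ZX ≈ 145.03.
Law of cosines again: cos Z = (YZ² + ZX² − XY²)/(2·YZ·ZX) ≈ 0.79517, so ∠Z ≈ 37.33°.
The bisector from Z has length 2·YZ·ZX·cos(∠Z/2)/(YZ+ZX) ≈ 130.91.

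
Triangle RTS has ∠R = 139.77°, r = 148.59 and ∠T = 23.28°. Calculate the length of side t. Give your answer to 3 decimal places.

90.928

The third angle is ∠S = 180° − ∠R − ∠T = 16.95°.
Law of sines: t = r·sin T/sin R ≈ 90.928.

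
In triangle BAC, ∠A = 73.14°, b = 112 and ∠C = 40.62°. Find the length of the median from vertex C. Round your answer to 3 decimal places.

The third angle is ∠B = 180° − ∠A − ∠C = 66.24°.
Law of sines: a = b·sin A/sin B ≈ 117.11.
Law of sines: c = b·sin C/sin B ≈ 79.669.
Median from C: ½√(2·b² + 2·a² − c²) ≈ 107.44.

107.438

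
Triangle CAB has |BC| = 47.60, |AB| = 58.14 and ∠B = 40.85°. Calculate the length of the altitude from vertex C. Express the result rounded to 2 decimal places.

h_C ≈ 31.13

By the law of cosines, |CA|² = |AB|² + |BC|² − 2·|AB|·|BC|·cos B = 1459.3, so |CA| ≈ 38.2.
Area = ½·|AB|·|BC|·sin B ≈ 905.07.
The altitude from C has length 2·area/|AB| ≈ 31.134.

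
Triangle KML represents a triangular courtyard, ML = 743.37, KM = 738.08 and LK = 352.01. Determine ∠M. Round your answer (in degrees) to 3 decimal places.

By the law of cosines, cos M = (KM² + ML² − LK²) / (2·KM·ML) ≈ 0.88711, so ∠M ≈ 27.49°.

∠M ≈ 27.488°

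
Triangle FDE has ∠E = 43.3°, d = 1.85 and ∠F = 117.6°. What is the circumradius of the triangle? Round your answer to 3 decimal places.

The third angle is ∠D = 180° − ∠E − ∠F = 19.10°.
Law of sines: f = d·sin F/sin D ≈ 5.0104.
Law of sines: e = d·sin E/sin D ≈ 3.8774.
Circumradius = d/(2 sin D) ≈ 2.8269.

R ≈ 2.827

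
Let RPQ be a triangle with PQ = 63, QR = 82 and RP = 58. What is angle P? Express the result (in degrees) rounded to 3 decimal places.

By the law of cosines, cos P = (RP² + PQ² − QR²) / (2·RP·PQ) ≈ 0.08333, so ∠P ≈ 85.22°.

85.220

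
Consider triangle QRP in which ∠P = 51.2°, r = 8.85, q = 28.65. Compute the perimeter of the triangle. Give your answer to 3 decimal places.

By the law of cosines, p² = q² + r² − 2·q·r·cos P = 581.39, so p ≈ 24.112.
Semiperimeter s = (28.65+8.85+24.112)/2 = 30.806.
Perimeter = 28.65 + 8.85 + 24.112 = 61.612.

61.612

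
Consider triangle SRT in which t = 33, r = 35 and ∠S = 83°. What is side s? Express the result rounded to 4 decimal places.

45.0831

By the law of cosines, s² = r² + t² − 2·r·t·cos S = 2032.5, so s ≈ 45.083.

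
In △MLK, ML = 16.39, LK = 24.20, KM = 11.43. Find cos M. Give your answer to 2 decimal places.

By the law of cosines, cos M = (KM² + ML² − LK²) / (2·KM·ML) ≈ -0.49740, so ∠M ≈ 119.83°.

cos M ≈ -0.50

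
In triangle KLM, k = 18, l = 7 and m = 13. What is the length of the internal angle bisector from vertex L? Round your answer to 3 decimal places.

14.902

By the law of cosines, cos L = (m² + k² − l²) / (2·m·k) ≈ 0.94872, so ∠L ≈ 18.43°.
The bisector from L has length 2·m·k·cos(∠L/2)/(m+k) ≈ 14.902.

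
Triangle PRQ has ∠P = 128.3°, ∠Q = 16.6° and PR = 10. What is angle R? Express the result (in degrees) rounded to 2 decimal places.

The third angle is ∠R = 180° − ∠Q − ∠P = 35.10°.

35.10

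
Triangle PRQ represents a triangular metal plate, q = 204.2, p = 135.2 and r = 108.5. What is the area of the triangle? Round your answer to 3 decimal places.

area ≈ 6731.940

Semiperimeter s = (135.2 + 108.5 + 204.2)/2 = 223.95.
Heron's formula: area = √(223.95·88.75·115.45·19.75) ≈ 6731.9.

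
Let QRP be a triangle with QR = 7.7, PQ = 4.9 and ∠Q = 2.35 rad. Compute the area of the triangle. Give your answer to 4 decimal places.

13.4219

Area = ½·PQ·QR·sin Q ≈ 13.422.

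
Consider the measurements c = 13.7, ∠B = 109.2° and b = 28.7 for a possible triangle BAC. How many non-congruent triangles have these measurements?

c·sin B = 13.7·sin(109.2°) ≈ 12.94.
Since ∠B is not acute, a triangle exists only if b > c; here b > c, so there is exactly one triangle.

1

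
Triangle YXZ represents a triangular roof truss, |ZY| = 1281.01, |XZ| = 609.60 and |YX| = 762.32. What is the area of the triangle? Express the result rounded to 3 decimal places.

Semiperimeter s = (609.6 + 1281 + 762.32)/2 = 1326.5.
Heron's formula: area = √(1326.5·716.87·45.455·564.15) ≈ 1.5615e+05.

156153.883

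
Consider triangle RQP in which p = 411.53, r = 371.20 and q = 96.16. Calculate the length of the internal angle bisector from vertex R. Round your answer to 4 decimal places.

135.7116

By the law of cosines, cos R = (q² + p² − r²) / (2·q·p) ≈ 0.51569, so ∠R ≈ 1.029 rad.
The bisector from R has length 2·q·p·cos(∠R/2)/(q+p) ≈ 135.71.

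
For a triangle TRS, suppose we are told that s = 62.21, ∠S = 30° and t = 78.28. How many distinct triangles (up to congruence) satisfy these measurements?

2

t·sin S = 78.28·sin(30°) ≈ 39.14.
Since t sin S < s < t (39.14 < 62.21 < 78.28), two triangles exist.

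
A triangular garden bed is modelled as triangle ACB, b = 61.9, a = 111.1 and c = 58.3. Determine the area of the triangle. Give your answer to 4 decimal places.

Semiperimeter s = (111.1 + 58.3 + 61.9)/2 = 115.65.
Heron's formula: area = √(115.65·4.55·57.35·53.75) ≈ 1273.6.

area ≈ 1273.6041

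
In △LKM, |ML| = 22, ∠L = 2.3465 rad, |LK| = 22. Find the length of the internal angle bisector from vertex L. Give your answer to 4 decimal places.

By the law of cosines, |KM|² = |ML|² + |LK|² − 2·|ML|·|LK|·cos L = 1645.8, so |KM| ≈ 40.569.
The bisector from L has length 2·|ML|·|LK|·cos(∠L/2)/(|ML|+|LK|) ≈ 8.5175.

8.5175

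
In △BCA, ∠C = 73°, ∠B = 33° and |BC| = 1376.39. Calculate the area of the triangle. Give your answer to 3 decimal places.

The third angle is ∠A = 180° − ∠B − ∠C = 74.00°.
Law of sines: |CA| = |BC|·sin B/sin A ≈ 779.85.
Law of sines: |AB| = |BC|·sin C/sin A ≈ 1369.3.
Area = ½·|BC|·|CA|·sin C ≈ 5.1324e+05.

513235.236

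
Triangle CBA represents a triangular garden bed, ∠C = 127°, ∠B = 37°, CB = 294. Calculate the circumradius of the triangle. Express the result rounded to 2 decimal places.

R ≈ 533.31

The third angle is ∠A = 180° − ∠C − ∠B = 16.00°.
Law of sines: BA = CB·sin C/sin A ≈ 851.84.
Law of sines: AC = CB·sin B/sin A ≈ 641.91.
Circumradius = CB/(2 sin A) ≈ 533.31.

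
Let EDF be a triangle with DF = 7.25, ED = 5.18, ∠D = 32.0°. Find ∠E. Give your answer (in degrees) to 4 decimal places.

By the law of cosines, FE² = ED² + DF² − 2·ED·DF·cos D = 15.698, so FE ≈ 3.9621.
Law of cosines again: cos E = (FE² + ED² − DF²)/(2·FE·ED) ≈ -0.24440, so ∠E ≈ 104.15°.

∠E ≈ 104.1467°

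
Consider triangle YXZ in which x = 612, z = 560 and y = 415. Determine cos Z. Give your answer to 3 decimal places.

0.459

By the law of cosines, cos Z = (y² + x² − z²) / (2·y·x) ≈ 0.45903, so ∠Z ≈ 62.68°.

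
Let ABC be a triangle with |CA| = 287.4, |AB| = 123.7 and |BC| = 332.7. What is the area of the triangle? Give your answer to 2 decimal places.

Semiperimeter s = (332.7 + 287.4 + 123.7)/2 = 371.9.
Heron's formula: area = √(371.9·39.2·84.5·248.2) ≈ 17486.

area ≈ 17485.79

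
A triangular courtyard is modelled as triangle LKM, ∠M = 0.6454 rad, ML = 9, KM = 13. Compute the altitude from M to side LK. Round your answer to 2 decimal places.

8.86

By the law of cosines, LK² = KM² + ML² − 2·KM·ML·cos M = 63.067, so LK ≈ 7.9415.
Area = ½·KM·ML·sin M ≈ 35.189.
The altitude from M has length 2·area/LK ≈ 8.862.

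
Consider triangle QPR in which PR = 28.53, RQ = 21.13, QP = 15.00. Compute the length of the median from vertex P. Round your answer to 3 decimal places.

m_P ≈ 20.196

Median from P: ½√(2·QP² + 2·PR² − RQ²) ≈ 20.196.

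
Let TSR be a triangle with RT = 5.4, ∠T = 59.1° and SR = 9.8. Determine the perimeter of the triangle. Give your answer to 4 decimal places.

26.6085

Law of sines: sin S = RT·sin T/SR ≈ 0.47281.
Since SR ≥ RT, only the acute value applies: ∠S ≈ 28.22°.
Then ∠R = 180° − ∠T − ∠S ≈ 92.68°.
Law of sines gives TS = SR·sin R/sin T ≈ 11.409.
Semiperimeter s = (9.8+5.4+11.409)/2 = 13.304.
Perimeter = 9.8 + 5.4 + 11.409 = 26.609.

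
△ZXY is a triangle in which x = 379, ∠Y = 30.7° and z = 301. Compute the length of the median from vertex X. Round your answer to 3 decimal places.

168.583

By the law of cosines, y² = z² + x² − 2·z·x·cos Y = 38060, so y ≈ 195.09.
Median from X: ½√(2·y² + 2·z² − x²) ≈ 168.58.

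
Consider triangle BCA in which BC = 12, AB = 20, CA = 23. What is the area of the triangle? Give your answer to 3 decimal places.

Semiperimeter s = (23 + 20 + 12)/2 = 27.5.
Heron's formula: area = √(27.5·4.5·7.5·15.5) ≈ 119.94.

area ≈ 119.941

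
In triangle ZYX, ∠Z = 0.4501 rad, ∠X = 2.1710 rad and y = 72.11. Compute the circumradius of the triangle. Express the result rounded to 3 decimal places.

The third angle is ∠Y = π − ∠X − ∠Z = 0.5205 rad.
Law of sines: z = y·sin Z/sin Y ≈ 63.083.
Law of sines: x = y·sin X/sin Y ≈ 119.66.
Circumradius = y/(2 sin Y) ≈ 72.5.

72.500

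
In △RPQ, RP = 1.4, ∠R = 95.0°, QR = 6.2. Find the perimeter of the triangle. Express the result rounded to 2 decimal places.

By the law of cosines, PQ² = QR² + RP² − 2·QR·RP·cos R = 41.913, so PQ ≈ 6.474.
Semiperimeter s = (6.474+6.2+1.4)/2 = 7.037.
Perimeter = 6.474 + 6.2 + 1.4 = 14.074.

perimeter ≈ 14.07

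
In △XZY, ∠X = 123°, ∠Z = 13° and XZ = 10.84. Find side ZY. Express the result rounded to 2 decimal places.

13.09

The third angle is ∠Y = 180° − ∠X − ∠Z = 44.00°.
Law of sines: ZY = XZ·sin X/sin Y ≈ 13.087.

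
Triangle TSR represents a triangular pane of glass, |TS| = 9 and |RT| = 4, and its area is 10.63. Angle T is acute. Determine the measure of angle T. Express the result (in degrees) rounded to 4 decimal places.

∠T ≈ 36.1964°

From area = ½·|RT|·|TS|·sin T, we get sin T = 2·area/(|RT|·|TS|) ≈ 0.59056.
Taking the acute solution, ∠T ≈ 36.20°.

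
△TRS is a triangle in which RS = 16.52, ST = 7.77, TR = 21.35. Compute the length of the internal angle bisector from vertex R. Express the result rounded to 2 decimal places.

18.38

By the law of cosines, cos R = (TR² + RS² − ST²) / (2·TR·RS) ≈ 0.94749, so ∠R ≈ 18.65°.
The bisector from R has length 2·TR·RS·cos(∠R/2)/(TR+RS) ≈ 18.381.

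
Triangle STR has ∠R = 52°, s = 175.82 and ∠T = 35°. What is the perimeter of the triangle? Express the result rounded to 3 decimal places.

The third angle is ∠S = 180° − ∠T − ∠R = 93.00°.
Law of sines: t = s·sin T/sin S ≈ 100.98.
Law of sines: r = s·sin R/sin S ≈ 138.74.
Semiperimeter p = (175.82+100.98+138.74)/2 = 207.77.
Perimeter = 175.82 + 100.98 + 138.74 = 415.54.

perimeter ≈ 415.543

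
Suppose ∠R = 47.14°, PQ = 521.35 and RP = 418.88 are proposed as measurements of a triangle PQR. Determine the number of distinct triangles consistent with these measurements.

RP·sin R = 418.88·sin(47.14°) ≈ 307.
Since PQ ≥ RP, exactly one triangle exists.

1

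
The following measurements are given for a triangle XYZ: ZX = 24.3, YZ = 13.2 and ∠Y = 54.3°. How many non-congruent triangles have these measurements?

1

YZ·sin Y = 13.2·sin(54.3°) ≈ 10.72.
Since ZX ≥ YZ, exactly one triangle exists.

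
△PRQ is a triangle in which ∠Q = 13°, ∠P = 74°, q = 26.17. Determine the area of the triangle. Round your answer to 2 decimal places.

The third angle is ∠R = 180° − ∠Q − ∠P = 93.00°.
Law of sines: p = q·sin P/sin Q ≈ 111.83.
Law of sines: r = q·sin R/sin Q ≈ 116.18.
Area = ½·q·p·sin R ≈ 1461.3.

1461.29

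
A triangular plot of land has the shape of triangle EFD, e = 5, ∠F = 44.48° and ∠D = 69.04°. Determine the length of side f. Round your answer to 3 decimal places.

3.821

The third angle is ∠E = 180° − ∠F − ∠D = 66.48°.
Law of sines: f = e·sin F/sin E ≈ 3.8207.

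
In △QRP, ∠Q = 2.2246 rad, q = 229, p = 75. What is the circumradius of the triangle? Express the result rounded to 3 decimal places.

Law of sines: sin P = p·sin Q/q ≈ 0.25997.
Since q ≥ p, only the acute value applies: ∠P ≈ 0.2630 rad.
Then ∠R = π − ∠Q − ∠P ≈ 0.6540 rad.
Law of sines gives r = q·sin R/sin Q ≈ 175.51.
Circumradius = q/(2 sin Q) ≈ 144.25.

144.247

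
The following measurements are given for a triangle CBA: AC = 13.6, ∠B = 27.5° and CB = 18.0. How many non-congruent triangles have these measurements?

2

CB·sin B = 18.0·sin(27.5°) ≈ 8.311.
Since CB sin B < AC < CB (8.311 < 13.6 < 18.0), two triangles exist.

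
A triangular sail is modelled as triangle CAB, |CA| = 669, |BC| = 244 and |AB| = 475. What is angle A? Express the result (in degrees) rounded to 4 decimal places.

By the law of cosines, cos A = (|CA|² + |AB|² − |BC|²) / (2·|CA|·|AB|) ≈ 0.96554, so ∠A ≈ 15.08°.

15.0848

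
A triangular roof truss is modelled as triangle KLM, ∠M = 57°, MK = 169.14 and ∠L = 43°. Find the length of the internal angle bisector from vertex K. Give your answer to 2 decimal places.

The third angle is ∠K = 180° − ∠L − ∠M = 80.00°.
Law of sines: LM = MK·sin K/sin L ≈ 244.24.
Law of sines: KL = MK·sin M/sin L ≈ 208.
The bisector from K has length 2·MK·KL·cos(∠K/2)/(MK+KL) ≈ 142.92.

142.92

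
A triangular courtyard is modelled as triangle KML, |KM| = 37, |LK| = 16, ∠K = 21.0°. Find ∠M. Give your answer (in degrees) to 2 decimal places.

By the law of cosines, |ML|² = |LK|² + |KM|² − 2·|LK|·|KM|·cos K = 519.64, so |ML| ≈ 22.796.
Law of cosines again: cos M = (|KM|² + |ML|² − |LK|²)/(2·|KM|·|ML|) ≈ 0.96785, so ∠M ≈ 14.57°.

∠M ≈ 14.57°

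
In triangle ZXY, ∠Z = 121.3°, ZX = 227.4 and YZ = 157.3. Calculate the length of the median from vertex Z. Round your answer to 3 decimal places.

By the law of cosines, XY² = YZ² + ZX² − 2·YZ·ZX·cos Z = 1.1362e+05, so XY ≈ 337.08.
Median from Z: ½√(2·YZ² + 2·ZX² − XY²) ≈ 99.106.

99.106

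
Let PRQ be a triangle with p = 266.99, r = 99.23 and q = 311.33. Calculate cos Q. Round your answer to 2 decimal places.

cos Q ≈ -0.30

By the law of cosines, cos Q = (p² + r² − q²) / (2·p·r) ≈ -0.29811, so ∠Q ≈ 107.34°.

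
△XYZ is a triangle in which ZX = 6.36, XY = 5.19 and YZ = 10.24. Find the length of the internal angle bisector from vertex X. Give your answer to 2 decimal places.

t_X ≈ 2.66

By the law of cosines, cos X = (ZX² + XY² − YZ²) / (2·ZX·XY) ≈ -0.56761, so ∠X ≈ 124.58°.
The bisector from X has length 2·ZX·XY·cos(∠X/2)/(ZX+XY) ≈ 2.6576.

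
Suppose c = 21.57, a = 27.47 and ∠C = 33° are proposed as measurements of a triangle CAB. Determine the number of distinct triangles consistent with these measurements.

2

a·sin C = 27.47·sin(33°) ≈ 14.96.
Since a sin C < c < a (14.96 < 21.57 < 27.47), two triangles exist.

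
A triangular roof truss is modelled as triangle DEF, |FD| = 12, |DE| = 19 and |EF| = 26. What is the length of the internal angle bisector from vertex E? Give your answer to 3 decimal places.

21.421

By the law of cosines, cos E = (|DE|² + |EF|² − |FD|²) / (2·|DE|·|EF|) ≈ 0.90385, so ∠E ≈ 25.33°.
The bisector from E has length 2·|DE|·|EF|·cos(∠E/2)/(|DE|+|EF|) ≈ 21.421.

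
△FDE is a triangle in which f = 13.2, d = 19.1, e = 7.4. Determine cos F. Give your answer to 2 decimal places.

cos F ≈ 0.87

By the law of cosines, cos F = (d² + e² − f²) / (2·d·e) ≈ 0.86787, so ∠F ≈ 29.79°.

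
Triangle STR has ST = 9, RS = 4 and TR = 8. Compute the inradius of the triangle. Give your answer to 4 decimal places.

Semiperimeter s = (8 + 4 + 9)/2 = 10.5.
Heron's formula: area = √(10.5·2.5·6.5·1.5) ≈ 15.998.
Inradius = area/s = 15.998/10.5 ≈ 1.5236.

1.5236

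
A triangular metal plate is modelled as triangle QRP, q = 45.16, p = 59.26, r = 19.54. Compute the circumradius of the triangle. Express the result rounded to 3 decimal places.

By the law of cosines, cos Q = (r² + p² − q²) / (2·r·p) ≈ 0.80062, so ∠Q ≈ 0.642 rad.
Circumradius = q/(2 sin Q) ≈ 37.685.

37.685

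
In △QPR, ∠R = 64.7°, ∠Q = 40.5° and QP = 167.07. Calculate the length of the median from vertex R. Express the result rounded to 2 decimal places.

m_R ≈ 126.98

The third angle is ∠P = 180° − ∠R − ∠Q = 74.80°.
Law of sines: PR = QP·sin Q/sin R ≈ 120.01.
Law of sines: RQ = QP·sin P/sin R ≈ 178.33.
Median from R: ½√(2·PR² + 2·RQ² − QP²) ≈ 126.98.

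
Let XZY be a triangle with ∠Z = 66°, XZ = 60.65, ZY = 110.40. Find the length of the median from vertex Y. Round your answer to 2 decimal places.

By the law of cosines, YX² = XZ² + ZY² − 2·XZ·ZY·cos Z = 10420, so YX ≈ 102.08.
Median from Y: ½√(2·ZY² + 2·YX² − XZ²) ≈ 101.9.

101.90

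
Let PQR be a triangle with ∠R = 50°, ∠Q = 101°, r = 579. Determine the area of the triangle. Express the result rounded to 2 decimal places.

area ≈ 104133.62

The third angle is ∠P = 180° − ∠Q − ∠R = 29.00°.
Law of sines: p = r·sin P/sin R ≈ 366.43.
Law of sines: q = r·sin Q/sin R ≈ 741.94.
Area = ½·r·p·sin Q ≈ 1.0413e+05.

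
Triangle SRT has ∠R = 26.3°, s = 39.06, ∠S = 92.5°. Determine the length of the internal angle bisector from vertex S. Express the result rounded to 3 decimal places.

t_S ≈ 15.912

The third angle is ∠T = 180° − ∠S − ∠R = 61.20°.
Law of sines: r = s·sin R/sin S ≈ 17.323.
Law of sines: t = s·sin T/sin S ≈ 34.261.
The bisector from S has length 2·r·t·cos(∠S/2)/(r+t) ≈ 15.912.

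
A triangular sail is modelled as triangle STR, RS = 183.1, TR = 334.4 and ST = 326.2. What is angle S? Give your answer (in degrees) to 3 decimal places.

∠S ≈ 76.390°

By the law of cosines, cos S = (RS² + ST² − TR²) / (2·RS·ST) ≈ 0.23531, so ∠S ≈ 76.39°.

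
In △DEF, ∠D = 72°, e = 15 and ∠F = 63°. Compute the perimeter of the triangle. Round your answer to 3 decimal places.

The third angle is ∠E = 180° − ∠F − ∠D = 45.00°.
Law of sines: d = e·sin D/sin E ≈ 20.175.
Law of sines: f = e·sin F/sin E ≈ 18.901.
Semiperimeter s = (20.175+15+18.901)/2 = 27.038.
Perimeter = 20.175 + 15 + 18.901 = 54.076.

perimeter ≈ 54.076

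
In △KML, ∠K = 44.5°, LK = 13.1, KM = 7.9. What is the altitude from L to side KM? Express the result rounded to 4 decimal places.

By the law of cosines, ML² = LK² + KM² − 2·LK·KM·cos K = 86.391, so ML ≈ 9.2947.
Area = ½·LK·KM·sin K ≈ 36.269.
The altitude from L has length 2·area/KM ≈ 9.1819.

9.1819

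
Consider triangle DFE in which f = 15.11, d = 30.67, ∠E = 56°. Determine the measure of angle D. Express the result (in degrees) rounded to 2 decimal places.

∠D ≈ 94.59°

By the law of cosines, e² = d² + f² − 2·d·f·cos E = 650.67, so e ≈ 25.508.
Law of cosines again: cos D = (f² + e² − d²)/(2·f·e) ≈ -0.07999, so ∠D ≈ 94.59°.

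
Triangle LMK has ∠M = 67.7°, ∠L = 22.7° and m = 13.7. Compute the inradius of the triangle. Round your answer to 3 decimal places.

The third angle is ∠K = 180° − ∠L − ∠M = 89.60°.
Law of sines: l = m·sin L/sin M ≈ 5.7143.
Law of sines: k = m·sin K/sin M ≈ 14.807.
Area = ½·m·l·sin K ≈ 39.142.
Semiperimeter s = (5.7143+13.7+14.807)/2 = 17.111.
Inradius = area/s = 39.142/17.111 ≈ 2.2876.

2.288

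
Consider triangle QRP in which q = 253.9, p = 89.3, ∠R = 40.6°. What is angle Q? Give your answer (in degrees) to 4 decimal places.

By the law of cosines, r² = p² + q² − 2·p·q·cos R = 38009, so r ≈ 194.96.
Law of cosines again: cos Q = (r² + p² − q²)/(2·r·p) ≈ -0.53077, so ∠Q ≈ 122.06°.

∠Q ≈ 122.0575°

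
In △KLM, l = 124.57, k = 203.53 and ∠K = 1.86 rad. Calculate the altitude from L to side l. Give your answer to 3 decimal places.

Law of sines: sin L = l·sin K/k ≈ 0.58663.
Since k ≥ l, only the acute value applies: ∠L ≈ 0.627 rad.
Then ∠M = π − ∠K − ∠L ≈ 0.655 rad.
Law of sines gives m = k·sin M/sin K ≈ 129.3.
Area = ½·k·l·sin M ≈ 7719.2.
The altitude from L has length 2·area/l ≈ 123.93.

h_L ≈ 123.934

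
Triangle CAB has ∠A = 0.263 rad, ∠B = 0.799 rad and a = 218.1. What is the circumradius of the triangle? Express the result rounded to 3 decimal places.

The third angle is ∠C = π − ∠A − ∠B = 2.080 rad.
Law of sines: c = a·sin C/sin A ≈ 732.65.
Law of sines: b = a·sin B/sin A ≈ 601.22.
Circumradius = a/(2 sin A) ≈ 419.46.

R ≈ 419.458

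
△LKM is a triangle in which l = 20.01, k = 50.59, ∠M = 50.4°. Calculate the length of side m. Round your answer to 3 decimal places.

40.856

By the law of cosines, m² = l² + k² − 2·l·k·cos M = 1669.2, so m ≈ 40.856.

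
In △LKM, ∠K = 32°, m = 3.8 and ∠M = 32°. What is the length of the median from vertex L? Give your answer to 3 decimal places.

m_L ≈ 2.014

The third angle is ∠L = 180° − ∠K − ∠M = 116.00°.
Law of sines: l = m·sin L/sin M ≈ 6.4452.
Law of sines: k = m·sin K/sin M ≈ 3.8.
Median from L: ½√(2·k² + 2·m² − l²) ≈ 2.0137.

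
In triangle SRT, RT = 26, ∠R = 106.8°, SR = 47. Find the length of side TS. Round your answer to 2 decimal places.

By the law of cosines, TS² = SR² + RT² − 2·SR·RT·cos R = 3591.4, so TS ≈ 59.928.

59.93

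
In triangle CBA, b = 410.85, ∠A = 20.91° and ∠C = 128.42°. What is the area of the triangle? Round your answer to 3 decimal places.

The third angle is ∠B = 180° − ∠A − ∠C = 30.67°.
Law of sines: c = b·sin C/sin B ≈ 631.04.
Law of sines: a = b·sin A/sin B ≈ 287.46.
Area = ½·b·c·sin A ≈ 46266.

area ≈ 46265.939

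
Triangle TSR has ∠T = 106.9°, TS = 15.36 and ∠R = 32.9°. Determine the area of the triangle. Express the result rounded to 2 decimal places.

The third angle is ∠S = 180° − ∠R − ∠T = 40.20°.
Law of sines: SR = TS·sin T/sin R ≈ 27.057.
Law of sines: RT = TS·sin S/sin R ≈ 18.252.
Area = ½·TS·SR·sin S ≈ 134.12.

area ≈ 134.12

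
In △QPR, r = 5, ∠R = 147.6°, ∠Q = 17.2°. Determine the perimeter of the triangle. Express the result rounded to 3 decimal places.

The third angle is ∠P = 180° − ∠R − ∠Q = 15.20°.
Law of sines: q = r·sin Q/sin R ≈ 2.7594.
Law of sines: p = r·sin P/sin R ≈ 2.4466.
Semiperimeter s = (2.7594+2.4466+5)/2 = 5.103.
Perimeter = 2.7594 + 2.4466 + 5 = 10.206.

perimeter ≈ 10.206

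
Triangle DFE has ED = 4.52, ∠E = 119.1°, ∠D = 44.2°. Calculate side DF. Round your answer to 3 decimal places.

The third angle is ∠F = 180° − ∠E − ∠D = 16.70°.
Law of sines: DF = ED·sin E/sin F ≈ 13.744.

13.744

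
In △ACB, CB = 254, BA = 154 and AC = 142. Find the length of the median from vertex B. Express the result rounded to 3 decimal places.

m_B ≈ 197.674

Median from B: ½√(2·CB² + 2·BA² − AC²) ≈ 197.67.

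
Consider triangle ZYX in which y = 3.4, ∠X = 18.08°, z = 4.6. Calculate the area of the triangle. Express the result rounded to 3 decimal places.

area ≈ 2.427

Area = ½·z·y·sin X ≈ 2.4269.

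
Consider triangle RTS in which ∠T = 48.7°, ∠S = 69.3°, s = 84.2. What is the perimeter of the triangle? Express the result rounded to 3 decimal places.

The third angle is ∠R = 180° − ∠T − ∠S = 62.00°.
Law of sines: r = s·sin R/sin S ≈ 79.475.
Law of sines: t = s·sin T/sin S ≈ 67.622.
Semiperimeter p = (79.475+67.622+84.2)/2 = 115.65.
Perimeter = 79.475 + 67.622 + 84.2 = 231.3.

perimeter ≈ 231.297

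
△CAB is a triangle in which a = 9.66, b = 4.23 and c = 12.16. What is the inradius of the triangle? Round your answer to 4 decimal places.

Semiperimeter s = (12.16 + 9.66 + 4.23)/2 = 13.025.
Heron's formula: area = √(13.025·0.865·3.365·8.795) ≈ 18.26.
Inradius = area/s = 18.26/13.025 ≈ 1.4019.

r ≈ 1.4019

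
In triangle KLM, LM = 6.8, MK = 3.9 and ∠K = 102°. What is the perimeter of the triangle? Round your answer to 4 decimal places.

Law of sines: sin L = MK·sin K/LM ≈ 0.56100.
Since LM ≥ MK, only the acute value applies: ∠L ≈ 34.12°.
Then ∠M = 180° − ∠K − ∠L ≈ 43.88°.
Law of sines gives KL = LM·sin M/sin K ≈ 4.8183.
Semiperimeter s = (6.8+3.9+4.8183)/2 = 7.7592.
Perimeter = 6.8 + 3.9 + 4.8183 = 15.518.

perimeter ≈ 15.5183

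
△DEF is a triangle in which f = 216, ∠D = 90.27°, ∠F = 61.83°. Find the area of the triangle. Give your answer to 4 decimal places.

The third angle is ∠E = 180° − ∠F − ∠D = 27.90°.
Law of sines: d = f·sin D/sin F ≈ 245.02.
Law of sines: e = f·sin E/sin F ≈ 114.65.
Area = ½·f·d·sin E ≈ 12382.

12382.4356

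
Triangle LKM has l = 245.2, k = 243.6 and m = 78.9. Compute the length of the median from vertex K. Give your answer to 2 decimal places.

Median from K: ½√(2·m² + 2·l² − k²) ≈ 135.42.

m_K ≈ 135.42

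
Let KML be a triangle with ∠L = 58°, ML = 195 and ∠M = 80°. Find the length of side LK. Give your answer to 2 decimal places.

287.00

The third angle is ∠K = 180° − ∠M − ∠L = 42.00°.
Law of sines: LK = ML·sin M/sin K ≈ 287.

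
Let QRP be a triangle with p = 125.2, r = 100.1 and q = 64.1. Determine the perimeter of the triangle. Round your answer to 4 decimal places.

perimeter ≈ 289.4000

Perimeter = 64.1 + 100.1 + 125.2 = 289.4.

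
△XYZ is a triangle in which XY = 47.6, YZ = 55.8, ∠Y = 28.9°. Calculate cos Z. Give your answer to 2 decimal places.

0.52

By the law of cosines, ZX² = XY² + YZ² − 2·XY·YZ·cos Y = 728.79, so ZX ≈ 26.996.
Law of cosines again: cos Z = (YZ² + ZX² − XY²)/(2·YZ·ZX) ≈ 0.52333, so ∠Z ≈ 58.44°.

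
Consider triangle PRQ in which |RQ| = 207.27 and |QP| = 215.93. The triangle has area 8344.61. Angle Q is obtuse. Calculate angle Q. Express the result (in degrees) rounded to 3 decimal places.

From area = ½·|RQ|·|QP|·sin Q, we get sin Q = 2·area/(|RQ|·|QP|) ≈ 0.37290.
Taking the obtuse solution, ∠Q ≈ 158.11°.

∠Q ≈ 158.106°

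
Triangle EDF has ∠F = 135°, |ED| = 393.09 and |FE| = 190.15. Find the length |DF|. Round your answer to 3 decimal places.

234.923

Law of sines: sin D = |FE|·sin F/|ED| ≈ 0.34205.
Since |ED| ≥ |FE|, only the acute value applies: ∠D ≈ 20.00°.
Then ∠E = 180° − ∠F − ∠D ≈ 25.00°.
Law of sines gives |DF| = |ED|·sin E/sin F ≈ 234.92.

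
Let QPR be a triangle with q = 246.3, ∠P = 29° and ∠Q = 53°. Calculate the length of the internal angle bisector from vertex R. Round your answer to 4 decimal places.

The third angle is ∠R = 180° − ∠Q − ∠P = 98.00°.
Law of sines: p = q·sin P/sin Q ≈ 149.52.
Law of sines: r = q·sin R/sin Q ≈ 305.4.
The bisector from R has length 2·q·p·cos(∠R/2)/(q+p) ≈ 122.08.

t_R ≈ 122.0763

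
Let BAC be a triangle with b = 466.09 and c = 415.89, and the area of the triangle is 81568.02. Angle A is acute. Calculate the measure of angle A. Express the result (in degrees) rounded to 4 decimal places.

∠A ≈ 57.3086°

From area = ½·c·b·sin A, we get sin A = 2·area/(c·b) ≈ 0.84159.
Taking the acute solution, ∠A ≈ 57.31°.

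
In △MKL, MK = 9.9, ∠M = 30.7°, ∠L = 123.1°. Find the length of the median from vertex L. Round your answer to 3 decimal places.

m_L ≈ 2.704

The third angle is ∠K = 180° − ∠L − ∠M = 26.20°.
Law of sines: KL = MK·sin M/sin L ≈ 6.0335.
Law of sines: LM = MK·sin K/sin L ≈ 5.2176.
Median from L: ½√(2·KL² + 2·LM² − MK²) ≈ 2.7039.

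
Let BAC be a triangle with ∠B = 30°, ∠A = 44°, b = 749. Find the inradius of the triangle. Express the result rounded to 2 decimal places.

231.99

The third angle is ∠C = 180° − ∠B − ∠A = 106.00°.
Law of sines: a = b·sin A/sin B ≈ 1040.6.
Law of sines: c = b·sin C/sin B ≈ 1440.
Area = ½·b·a·sin C ≈ 3.7461e+05.
Semiperimeter s = (749+1040.6+1440)/2 = 1614.8.
Inradius = area/s = 3.7461e+05/1614.8 ≈ 231.99.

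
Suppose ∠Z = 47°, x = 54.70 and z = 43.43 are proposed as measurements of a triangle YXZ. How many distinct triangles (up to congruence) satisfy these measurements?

2

x·sin Z = 54.70·sin(47°) ≈ 40.01.
Since x sin Z < z < x (40.01 < 43.43 < 54.70), two triangles exist.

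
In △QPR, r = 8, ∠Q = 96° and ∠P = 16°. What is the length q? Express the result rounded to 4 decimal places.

The third angle is ∠R = 180° − ∠Q − ∠P = 68.00°.
Law of sines: q = r·sin Q/sin R ≈ 8.581.

8.5810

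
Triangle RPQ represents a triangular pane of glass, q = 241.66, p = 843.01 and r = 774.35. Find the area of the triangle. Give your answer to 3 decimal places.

Semiperimeter s = (774.35 + 843.01 + 241.66)/2 = 929.51.
Heron's formula: area = √(929.51·155.16·86.5·687.85) ≈ 92634.

area ≈ 92634.304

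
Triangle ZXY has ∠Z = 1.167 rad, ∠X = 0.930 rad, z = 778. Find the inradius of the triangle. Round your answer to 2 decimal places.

208.55

The third angle is ∠Y = π − ∠Z − ∠X = 1.045 rad.
Law of sines: x = z·sin X/sin Z ≈ 678.2.
Law of sines: y = z·sin Y/sin Z ≈ 731.59.
Area = ½·z·x·sin Y ≈ 2.2813e+05.
Semiperimeter s = (778+678.2+731.59)/2 = 1093.9.
Inradius = area/s = 2.2813e+05/1093.9 ≈ 208.55.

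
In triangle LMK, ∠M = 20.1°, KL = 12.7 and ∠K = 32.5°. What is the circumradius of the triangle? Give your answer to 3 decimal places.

The third angle is ∠L = 180° − ∠M − ∠K = 127.40°.
Law of sines: MK = KL·sin L/sin M ≈ 29.358.
Law of sines: LM = KL·sin K/sin M ≈ 19.856.
Circumradius = KL/(2 sin M) ≈ 18.478.

R ≈ 18.478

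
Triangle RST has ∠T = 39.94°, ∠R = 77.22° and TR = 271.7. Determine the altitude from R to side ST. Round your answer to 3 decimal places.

The third angle is ∠S = 180° − ∠T − ∠R = 62.84°.
Law of sines: ST = TR·sin R/sin S ≈ 297.81.
Law of sines: RS = TR·sin T/sin S ≈ 196.04.
Area = ½·TR·ST·sin T ≈ 25973.
The altitude from R has length 2·area/ST ≈ 174.43.

h_R ≈ 174.427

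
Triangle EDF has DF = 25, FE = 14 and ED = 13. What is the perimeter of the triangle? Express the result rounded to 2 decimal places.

perimeter ≈ 52.00

Perimeter = 25 + 14 + 13 = 52.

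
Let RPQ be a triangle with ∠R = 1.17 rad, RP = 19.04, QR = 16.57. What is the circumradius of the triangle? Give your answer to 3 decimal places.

10.737

By the law of cosines, PQ² = QR² + RP² − 2·QR·RP·cos R = 390.91, so PQ ≈ 19.771.
Area = ½·QR·RP·sin R ≈ 145.25.
Circumradius = PQ/(2 sin R) ≈ 10.737.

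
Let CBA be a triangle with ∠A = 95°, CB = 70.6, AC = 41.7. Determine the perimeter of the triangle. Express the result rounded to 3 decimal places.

Law of sines: sin B = AC·sin A/CB ≈ 0.58840.
Since CB ≥ AC, only the acute value applies: ∠B ≈ 36.04°.
Then ∠C = 180° − ∠A − ∠B ≈ 48.96°.
Law of sines gives BA = CB·sin C/sin A ≈ 53.45.
Semiperimeter s = (53.45+41.7+70.6)/2 = 82.875.
Perimeter = 53.45 + 41.7 + 70.6 = 165.75.

165.750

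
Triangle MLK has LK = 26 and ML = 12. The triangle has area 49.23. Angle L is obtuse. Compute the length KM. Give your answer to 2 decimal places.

37.58

From area = ½·ML·LK·sin L, we get sin L = 2·area/(ML·LK) ≈ 0.31558.
Taking the obtuse solution, ∠L ≈ 161.60°.
Law of cosines then gives KM ≈ 37.578.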